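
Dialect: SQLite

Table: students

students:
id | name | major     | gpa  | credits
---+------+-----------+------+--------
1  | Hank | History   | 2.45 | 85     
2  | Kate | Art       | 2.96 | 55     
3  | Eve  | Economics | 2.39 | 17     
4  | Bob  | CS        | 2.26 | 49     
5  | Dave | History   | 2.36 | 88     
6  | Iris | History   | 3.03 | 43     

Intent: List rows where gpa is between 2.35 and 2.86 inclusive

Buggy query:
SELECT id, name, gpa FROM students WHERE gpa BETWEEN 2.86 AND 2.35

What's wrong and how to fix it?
Bug: BETWEEN expects the lower bound first; with 2.86 AND 2.35 the range is empty

Fix: Write BETWEEN 2.35 AND 2.86

Corrected query:
SELECT id, name, gpa FROM students WHERE gpa BETWEEN 2.35 AND 2.86

Result:
id | name | gpa 
---+------+-----
1  | Hank | 2.45
3  | Eve  | 2.39
5  | Dave | 2.36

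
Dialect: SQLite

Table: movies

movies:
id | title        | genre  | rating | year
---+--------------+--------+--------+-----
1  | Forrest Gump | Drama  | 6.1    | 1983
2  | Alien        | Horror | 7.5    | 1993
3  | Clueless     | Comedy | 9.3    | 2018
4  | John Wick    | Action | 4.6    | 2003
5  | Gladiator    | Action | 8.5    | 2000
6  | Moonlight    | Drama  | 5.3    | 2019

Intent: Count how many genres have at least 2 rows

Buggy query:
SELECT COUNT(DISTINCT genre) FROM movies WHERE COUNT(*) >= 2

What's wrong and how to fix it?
Bug: WHERE filters individual rows, not groups, so a group-level COUNT is invalid there

Fix: Use a subquery that GROUPs and filters with HAVING, then count its rows

Corrected query:
SELECT COUNT(*) FROM (SELECT genre FROM movies GROUP BY genre HAVING COUNT(*) >= 2)

Result:
COUNT(*)
--------
2       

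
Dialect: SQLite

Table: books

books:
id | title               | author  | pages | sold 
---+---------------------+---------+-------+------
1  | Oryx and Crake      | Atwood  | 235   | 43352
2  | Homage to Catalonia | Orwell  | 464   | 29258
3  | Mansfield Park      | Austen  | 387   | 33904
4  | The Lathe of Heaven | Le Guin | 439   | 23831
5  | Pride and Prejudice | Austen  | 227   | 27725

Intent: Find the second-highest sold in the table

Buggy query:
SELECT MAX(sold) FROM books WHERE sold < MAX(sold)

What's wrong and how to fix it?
Bug: MAX(sold) on the right of the comparison is an aggregate-in-WHERE error

Fix: Compute the overall MAX in a subquery, then take MAX of rows below it

Corrected query:
SELECT MAX(sold) FROM books WHERE sold < (SELECT MAX(sold) FROM books)

Result:
MAX(sold)
---------
33904    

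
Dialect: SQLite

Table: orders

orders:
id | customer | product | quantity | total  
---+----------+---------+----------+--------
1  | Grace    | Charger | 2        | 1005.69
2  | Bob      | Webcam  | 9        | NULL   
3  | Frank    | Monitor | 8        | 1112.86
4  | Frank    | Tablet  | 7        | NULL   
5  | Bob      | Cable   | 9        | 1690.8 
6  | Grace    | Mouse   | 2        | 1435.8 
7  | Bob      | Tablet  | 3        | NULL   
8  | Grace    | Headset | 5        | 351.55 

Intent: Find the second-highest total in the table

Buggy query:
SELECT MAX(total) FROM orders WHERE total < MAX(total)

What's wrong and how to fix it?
Bug: MAX(total) on the right of the comparison is an aggregate-in-WHERE error

Fix: Put the inner MAX in a scalar subquery

Corrected query:
SELECT MAX(total) FROM orders WHERE total < (SELECT MAX(total) FROM orders)

Result:
MAX(total)
----------
1435.8    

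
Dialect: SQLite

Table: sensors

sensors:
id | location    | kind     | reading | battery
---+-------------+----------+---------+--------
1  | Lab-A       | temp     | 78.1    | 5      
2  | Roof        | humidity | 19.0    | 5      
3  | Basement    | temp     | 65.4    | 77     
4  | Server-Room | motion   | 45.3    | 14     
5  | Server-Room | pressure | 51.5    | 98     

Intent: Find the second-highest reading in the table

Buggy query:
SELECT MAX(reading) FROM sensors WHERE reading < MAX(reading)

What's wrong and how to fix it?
Bug: MAX(reading) on the right of the comparison is an aggregate-in-WHERE error

Fix: Compute the overall MAX in a subquery, then take MAX of rows below it

Corrected query:
SELECT MAX(reading) FROM sensors WHERE reading < (SELECT MAX(reading) FROM sensors)

Result:
MAX(reading)
------------
65.4        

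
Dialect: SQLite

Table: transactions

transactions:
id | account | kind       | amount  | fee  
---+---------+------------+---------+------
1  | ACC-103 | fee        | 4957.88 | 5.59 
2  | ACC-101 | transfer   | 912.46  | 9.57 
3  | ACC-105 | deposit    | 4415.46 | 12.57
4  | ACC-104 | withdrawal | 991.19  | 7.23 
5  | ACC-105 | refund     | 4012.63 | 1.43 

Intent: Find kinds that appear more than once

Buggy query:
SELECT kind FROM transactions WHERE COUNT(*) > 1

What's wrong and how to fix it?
Bug: WHERE can't reference COUNT(*); aggregates are computed after WHERE

Fix: GROUP BY kind, then filter groups with HAVING COUNT(*) > 1

Corrected query:
SELECT kind FROM transactions GROUP BY kind HAVING COUNT(*) > 1

Result:
(no rows)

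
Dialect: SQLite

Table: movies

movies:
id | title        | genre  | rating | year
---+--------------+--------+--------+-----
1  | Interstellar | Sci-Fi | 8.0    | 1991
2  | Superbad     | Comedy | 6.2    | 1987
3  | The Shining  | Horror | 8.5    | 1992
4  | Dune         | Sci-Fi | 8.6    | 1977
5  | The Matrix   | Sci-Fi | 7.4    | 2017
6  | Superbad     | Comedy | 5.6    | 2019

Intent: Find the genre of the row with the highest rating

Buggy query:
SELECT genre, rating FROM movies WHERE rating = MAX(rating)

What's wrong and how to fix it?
Bug: WHERE is evaluated per row; an aggregate over the whole table isn't defined there

Fix: Use a subquery: WHERE rating = (SELECT MAX(rating) FROM movies)

Corrected query:
SELECT genre, rating FROM movies WHERE rating = (SELECT MAX(rating) FROM movies)

Result:
genre  | rating
-------+-------
Sci-Fi | 8.6   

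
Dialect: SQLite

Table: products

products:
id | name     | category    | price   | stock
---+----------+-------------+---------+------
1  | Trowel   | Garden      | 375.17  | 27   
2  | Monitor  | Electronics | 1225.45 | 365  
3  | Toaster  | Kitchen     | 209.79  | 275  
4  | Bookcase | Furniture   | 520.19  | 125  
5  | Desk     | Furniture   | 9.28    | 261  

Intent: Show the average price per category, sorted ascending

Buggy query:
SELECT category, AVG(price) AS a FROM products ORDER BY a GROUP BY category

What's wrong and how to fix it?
Bug: GROUP BY must precede ORDER BY

Fix: Reorder: SELECT … FROM … GROUP BY … ORDER BY …

Corrected query:
SELECT category, AVG(price) AS a FROM products GROUP BY category ORDER BY a

Result:
category    | a      
------------+--------
Kitchen     | 209.79 
Furniture   | 264.735
Garden      | 375.17 
Electronics | 1225.45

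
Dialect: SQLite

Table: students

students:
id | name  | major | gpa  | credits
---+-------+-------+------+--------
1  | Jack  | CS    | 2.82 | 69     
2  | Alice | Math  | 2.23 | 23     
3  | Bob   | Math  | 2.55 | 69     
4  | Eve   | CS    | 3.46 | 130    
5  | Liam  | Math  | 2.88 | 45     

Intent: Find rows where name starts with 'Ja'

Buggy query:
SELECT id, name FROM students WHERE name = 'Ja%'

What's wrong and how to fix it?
Bug: Wildcards only work with LIKE; '=' treats '%' as a literal character

Fix: Use LIKE for wildcard pattern matching

Corrected query:
SELECT id, name FROM students WHERE name LIKE 'Ja%'

Result:
id | name
---+-----
1  | Jack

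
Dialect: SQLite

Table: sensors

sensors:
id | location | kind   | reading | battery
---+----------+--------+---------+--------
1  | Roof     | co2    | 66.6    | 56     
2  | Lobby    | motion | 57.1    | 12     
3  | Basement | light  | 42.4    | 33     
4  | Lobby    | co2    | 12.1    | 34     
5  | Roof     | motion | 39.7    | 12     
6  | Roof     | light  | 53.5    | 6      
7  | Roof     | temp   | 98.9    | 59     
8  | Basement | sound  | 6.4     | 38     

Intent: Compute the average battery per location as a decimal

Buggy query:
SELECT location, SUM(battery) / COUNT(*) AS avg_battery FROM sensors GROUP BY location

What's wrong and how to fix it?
Bug: SUM(battery) and COUNT(*) are both integers; the division truncates the fractional part

Fix: Cast one side to REAL so the division keeps the fractional part

Corrected query:
SELECT location, SUM(battery) * 1.0 / COUNT(*) AS avg_battery FROM sensors GROUP BY location

Result:
location | avg_battery
---------+------------
Basement | 35.5       
Lobby    | 23         
Roof     | 33.25      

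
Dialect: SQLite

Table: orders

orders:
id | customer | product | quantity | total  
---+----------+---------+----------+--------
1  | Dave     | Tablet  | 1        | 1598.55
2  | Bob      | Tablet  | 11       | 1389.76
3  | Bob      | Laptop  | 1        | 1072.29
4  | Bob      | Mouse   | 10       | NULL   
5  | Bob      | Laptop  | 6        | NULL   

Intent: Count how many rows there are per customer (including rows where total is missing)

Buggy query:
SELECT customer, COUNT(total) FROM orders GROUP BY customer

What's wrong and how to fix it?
Bug: COUNT(total) skips NULLs, so groups with missing total are undercounted

Fix: Replace COUNT(total) with COUNT(*)

Corrected query:
SELECT customer, COUNT(*) FROM orders GROUP BY customer

Result:
customer | COUNT(*)
---------+---------
Bob      | 4       
Dave     | 1       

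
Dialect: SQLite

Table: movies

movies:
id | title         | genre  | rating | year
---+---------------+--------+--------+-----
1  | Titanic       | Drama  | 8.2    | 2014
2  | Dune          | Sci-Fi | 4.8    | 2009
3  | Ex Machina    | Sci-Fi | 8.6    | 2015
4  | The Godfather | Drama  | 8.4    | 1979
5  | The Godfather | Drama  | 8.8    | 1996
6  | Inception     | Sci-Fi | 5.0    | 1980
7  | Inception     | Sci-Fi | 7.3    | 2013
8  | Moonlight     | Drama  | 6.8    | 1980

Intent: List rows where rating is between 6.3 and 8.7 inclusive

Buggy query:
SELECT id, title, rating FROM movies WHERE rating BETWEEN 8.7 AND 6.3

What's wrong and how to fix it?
Bug: The bounds are reversed; BETWEEN a AND b requires a <= b to match anything

Fix: Write BETWEEN 6.3 AND 8.7

Corrected query:
SELECT id, title, rating FROM movies WHERE rating BETWEEN 6.3 AND 8.7

Result:
id | title         | rating
---+---------------+-------
1  | Titanic       | 8.2   
3  | Ex Machina    | 8.6   
4  | The Godfather | 8.4   
7  | Inception     | 7.3   
8  | Moonlight     | 6.8   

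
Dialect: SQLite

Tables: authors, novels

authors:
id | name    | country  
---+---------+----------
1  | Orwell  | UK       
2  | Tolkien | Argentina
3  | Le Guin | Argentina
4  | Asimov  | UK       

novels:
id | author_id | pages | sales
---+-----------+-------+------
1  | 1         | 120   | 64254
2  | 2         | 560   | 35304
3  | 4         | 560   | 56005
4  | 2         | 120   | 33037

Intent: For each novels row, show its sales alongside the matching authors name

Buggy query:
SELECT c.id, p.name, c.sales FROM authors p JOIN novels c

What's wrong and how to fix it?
Bug: JOIN with no ON clause produces a cartesian product; every novels row pairs with every authors row

Fix: Specify the join condition linking the foreign key to the parent id

Corrected query:
SELECT c.id, p.name, c.sales FROM authors p JOIN novels c ON c.author_id = p.id

Result:
id | name    | sales
---+---------+------
1  | Orwell  | 64254
2  | Tolkien | 35304
3  | Asimov  | 56005
4  | Tolkien | 33037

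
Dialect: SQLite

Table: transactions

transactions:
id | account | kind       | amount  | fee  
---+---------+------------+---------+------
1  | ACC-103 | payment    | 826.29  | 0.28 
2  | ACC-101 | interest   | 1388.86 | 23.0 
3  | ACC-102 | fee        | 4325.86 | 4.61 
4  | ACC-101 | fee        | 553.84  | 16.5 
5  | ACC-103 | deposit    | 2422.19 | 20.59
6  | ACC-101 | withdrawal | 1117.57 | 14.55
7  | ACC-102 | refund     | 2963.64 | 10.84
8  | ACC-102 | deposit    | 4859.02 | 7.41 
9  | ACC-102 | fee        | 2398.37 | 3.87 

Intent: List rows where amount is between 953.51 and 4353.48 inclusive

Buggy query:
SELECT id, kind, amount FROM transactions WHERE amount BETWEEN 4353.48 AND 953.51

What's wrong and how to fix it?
Bug: The bounds are reversed; BETWEEN a AND b requires a <= b to match anything

Fix: Write BETWEEN 953.51 AND 4353.48

Corrected query:
SELECT id, kind, amount FROM transactions WHERE amount BETWEEN 953.51 AND 4353.48

Result:
id | kind       | amount 
---+------------+--------
2  | interest   | 1388.86
3  | fee        | 4325.86
5  | deposit    | 2422.19
6  | withdrawal | 1117.57
7  | refund     | 2963.64
9  | fee        | 2398.37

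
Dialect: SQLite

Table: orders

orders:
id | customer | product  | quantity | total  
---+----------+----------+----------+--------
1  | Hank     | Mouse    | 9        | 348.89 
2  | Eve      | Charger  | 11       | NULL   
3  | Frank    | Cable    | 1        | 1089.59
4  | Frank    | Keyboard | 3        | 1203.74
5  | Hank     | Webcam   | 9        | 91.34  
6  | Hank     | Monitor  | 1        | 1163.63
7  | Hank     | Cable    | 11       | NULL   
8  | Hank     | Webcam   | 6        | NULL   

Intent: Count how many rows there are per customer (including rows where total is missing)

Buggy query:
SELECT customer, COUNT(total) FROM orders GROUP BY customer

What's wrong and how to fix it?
Bug: COUNT(total) skips NULLs, so groups with missing total are undercounted

Fix: Replace COUNT(total) with COUNT(*)

Corrected query:
SELECT customer, COUNT(*) FROM orders GROUP BY customer

Result:
customer | COUNT(*)
---------+---------
Eve      | 1       
Frank    | 2       
Hank     | 5       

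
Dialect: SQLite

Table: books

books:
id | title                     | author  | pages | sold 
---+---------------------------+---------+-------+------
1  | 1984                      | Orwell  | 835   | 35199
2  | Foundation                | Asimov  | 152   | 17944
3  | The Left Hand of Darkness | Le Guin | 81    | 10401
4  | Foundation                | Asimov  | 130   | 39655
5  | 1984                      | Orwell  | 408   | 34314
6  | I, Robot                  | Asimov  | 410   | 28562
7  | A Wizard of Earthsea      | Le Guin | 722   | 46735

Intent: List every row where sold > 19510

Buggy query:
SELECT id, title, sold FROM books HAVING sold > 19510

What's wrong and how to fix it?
Bug: This is a non-aggregate query (no GROUP BY, no aggregates), so in SQLite the HAVING clause is invalid here; a row-level condition belongs in WHERE

Fix: Replace HAVING with WHERE since the condition applies to individual rows

Corrected query:
SELECT id, title, sold FROM books WHERE sold > 19510

Result:
id | title                | sold 
---+----------------------+------
1  | 1984                 | 35199
4  | Foundation           | 39655
5  | 1984                 | 34314
6  | I, Robot             | 28562
7  | A Wizard of Earthsea | 46735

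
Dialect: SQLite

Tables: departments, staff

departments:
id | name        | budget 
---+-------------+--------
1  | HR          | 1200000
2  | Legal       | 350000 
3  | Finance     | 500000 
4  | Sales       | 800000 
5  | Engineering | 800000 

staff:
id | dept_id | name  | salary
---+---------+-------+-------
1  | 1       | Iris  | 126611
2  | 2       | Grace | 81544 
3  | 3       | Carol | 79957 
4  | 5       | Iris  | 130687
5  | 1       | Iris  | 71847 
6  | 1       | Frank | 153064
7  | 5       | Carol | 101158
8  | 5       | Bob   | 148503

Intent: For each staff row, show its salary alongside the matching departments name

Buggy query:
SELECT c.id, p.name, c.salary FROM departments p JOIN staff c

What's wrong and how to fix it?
Bug: Missing join condition: each staff row is matched to all departments rows instead of just its own

Fix: Add ON c.dept_id = p.id to the JOIN

Corrected query:
SELECT c.id, p.name, c.salary FROM departments p JOIN staff c ON c.dept_id = p.id

Result:
id | name        | salary
---+-------------+-------
1  | HR          | 126611
2  | Legal       | 81544 
3  | Finance     | 79957 
4  | Engineering | 130687
5  | HR          | 71847 
6  | HR          | 153064
7  | Engineering | 101158
8  | Engineering | 148503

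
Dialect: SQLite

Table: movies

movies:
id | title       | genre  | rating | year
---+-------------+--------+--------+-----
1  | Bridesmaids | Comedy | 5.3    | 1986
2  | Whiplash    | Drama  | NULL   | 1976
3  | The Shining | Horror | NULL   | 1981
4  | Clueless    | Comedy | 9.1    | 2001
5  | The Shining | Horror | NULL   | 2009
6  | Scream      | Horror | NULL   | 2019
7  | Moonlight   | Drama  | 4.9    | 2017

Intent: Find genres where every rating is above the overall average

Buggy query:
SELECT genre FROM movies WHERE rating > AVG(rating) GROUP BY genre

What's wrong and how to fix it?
Bug: WHERE evaluates per row before aggregation, so AVG() is unavailable

Fix: Compute the overall average in a scalar subquery and compare each group's MIN against it in HAVING

Corrected query:
SELECT genre FROM movies GROUP BY genre HAVING MIN(rating) > (SELECT AVG(rating) FROM movies)

Result:
(no rows)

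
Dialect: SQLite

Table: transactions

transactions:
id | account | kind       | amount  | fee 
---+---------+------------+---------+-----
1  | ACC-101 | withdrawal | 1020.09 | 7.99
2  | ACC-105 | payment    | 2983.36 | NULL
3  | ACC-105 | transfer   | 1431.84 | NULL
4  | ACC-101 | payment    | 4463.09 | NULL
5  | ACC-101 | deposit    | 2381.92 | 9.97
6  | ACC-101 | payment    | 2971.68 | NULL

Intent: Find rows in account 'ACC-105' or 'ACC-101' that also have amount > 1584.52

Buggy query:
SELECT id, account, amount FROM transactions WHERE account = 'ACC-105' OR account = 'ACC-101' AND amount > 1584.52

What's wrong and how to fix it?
Bug: Without parentheses, AND is evaluated before OR, so the amount filter only applies to the 'ACC-101' branch

Fix: Add parentheses around the OR so the AND applies to both alternatives

Corrected query:
SELECT id, account, amount FROM transactions WHERE (account = 'ACC-105' OR account = 'ACC-101') AND amount > 1584.52

Result:
id | account | amount 
---+---------+--------
2  | ACC-105 | 2983.36
4  | ACC-101 | 4463.09
5  | ACC-101 | 2381.92
6  | ACC-101 | 2971.68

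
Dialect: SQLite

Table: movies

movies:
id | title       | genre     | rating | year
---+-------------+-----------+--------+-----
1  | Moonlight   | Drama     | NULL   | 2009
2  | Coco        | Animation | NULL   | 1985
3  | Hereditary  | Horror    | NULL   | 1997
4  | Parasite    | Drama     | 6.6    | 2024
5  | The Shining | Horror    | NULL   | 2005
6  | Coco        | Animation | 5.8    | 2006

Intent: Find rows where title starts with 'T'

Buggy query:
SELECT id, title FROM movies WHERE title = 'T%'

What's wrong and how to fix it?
Bug: '=' compares the literal string including the % character; pattern matching needs LIKE

Fix: Use LIKE for wildcard pattern matching

Corrected query:
SELECT id, title FROM movies WHERE title LIKE 'T%'

Result:
id | title      
---+------------
5  | The Shining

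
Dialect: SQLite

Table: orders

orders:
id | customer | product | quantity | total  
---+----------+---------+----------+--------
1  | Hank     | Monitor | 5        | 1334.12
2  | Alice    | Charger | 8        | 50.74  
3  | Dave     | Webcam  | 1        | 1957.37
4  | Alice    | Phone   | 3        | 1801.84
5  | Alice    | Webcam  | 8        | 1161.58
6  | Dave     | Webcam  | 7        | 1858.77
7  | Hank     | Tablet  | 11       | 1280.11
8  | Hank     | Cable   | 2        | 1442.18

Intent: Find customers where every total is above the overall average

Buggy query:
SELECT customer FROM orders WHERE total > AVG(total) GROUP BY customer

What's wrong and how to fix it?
Bug: AVG() is an aggregate; it can't sit directly in WHERE

Fix: Use a subquery for AVG and a HAVING MIN(...) filter so the condition holds for every row in the group

Corrected query:
SELECT customer FROM orders GROUP BY customer HAVING MIN(total) > (SELECT AVG(total) FROM orders)

Result:
customer
--------
Dave    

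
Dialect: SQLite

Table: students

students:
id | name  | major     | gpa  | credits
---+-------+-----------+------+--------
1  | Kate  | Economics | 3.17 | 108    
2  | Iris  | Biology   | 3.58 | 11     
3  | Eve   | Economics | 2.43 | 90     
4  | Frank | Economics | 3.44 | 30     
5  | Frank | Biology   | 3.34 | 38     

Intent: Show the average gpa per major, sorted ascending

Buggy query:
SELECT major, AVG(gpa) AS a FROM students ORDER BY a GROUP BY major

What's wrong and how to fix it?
Bug: ORDER BY appears before GROUP BY; SQL clause order requires GROUP BY first

Fix: Move ORDER BY to the end, after GROUP BY

Corrected query:
SELECT major, AVG(gpa) AS a FROM students GROUP BY major ORDER BY a

Result:
major     | a       
----------+---------
Economics | 3.013333
Biology   | 3.46    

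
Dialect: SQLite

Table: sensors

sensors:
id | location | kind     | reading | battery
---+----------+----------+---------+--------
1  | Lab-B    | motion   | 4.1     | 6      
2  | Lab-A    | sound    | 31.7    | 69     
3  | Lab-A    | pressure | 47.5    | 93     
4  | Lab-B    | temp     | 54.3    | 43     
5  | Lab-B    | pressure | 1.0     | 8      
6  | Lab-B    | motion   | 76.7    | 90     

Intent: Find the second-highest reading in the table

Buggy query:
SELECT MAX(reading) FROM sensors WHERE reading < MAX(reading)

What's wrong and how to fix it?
Bug: The inner MAX is an aggregate inside WHERE, which is not allowed

Fix: Put the inner MAX in a scalar subquery

Corrected query:
SELECT MAX(reading) FROM sensors WHERE reading < (SELECT MAX(reading) FROM sensors)

Result:
MAX(reading)
------------
54.3        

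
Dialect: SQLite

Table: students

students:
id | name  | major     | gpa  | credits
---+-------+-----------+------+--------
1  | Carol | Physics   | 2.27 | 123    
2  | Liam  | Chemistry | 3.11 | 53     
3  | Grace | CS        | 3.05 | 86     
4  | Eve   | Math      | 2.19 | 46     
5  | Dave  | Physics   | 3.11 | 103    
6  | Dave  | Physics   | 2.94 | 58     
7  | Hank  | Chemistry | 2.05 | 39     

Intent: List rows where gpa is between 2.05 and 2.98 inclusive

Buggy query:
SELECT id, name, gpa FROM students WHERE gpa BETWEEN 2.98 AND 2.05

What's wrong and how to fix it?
Bug: The bounds are reversed; BETWEEN a AND b requires a <= b to match anything

Fix: Swap the bounds so the smaller value comes first

Corrected query:
SELECT id, name, gpa FROM students WHERE gpa BETWEEN 2.05 AND 2.98

Result:
id | name  | gpa 
---+-------+-----
1  | Carol | 2.27
4  | Eve   | 2.19
6  | Dave  | 2.94
7  | Hank  | 2.05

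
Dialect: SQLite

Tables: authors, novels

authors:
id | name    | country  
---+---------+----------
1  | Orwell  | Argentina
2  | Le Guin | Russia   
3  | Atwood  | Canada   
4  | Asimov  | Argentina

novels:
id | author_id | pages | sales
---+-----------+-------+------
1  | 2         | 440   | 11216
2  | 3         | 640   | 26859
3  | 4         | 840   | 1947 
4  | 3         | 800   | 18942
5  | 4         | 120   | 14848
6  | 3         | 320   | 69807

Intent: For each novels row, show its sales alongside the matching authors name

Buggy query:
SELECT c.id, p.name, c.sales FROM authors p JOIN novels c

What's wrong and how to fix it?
Bug: JOIN with no ON clause produces a cartesian product; every novels row pairs with every authors row

Fix: Specify the join condition linking the foreign key to the parent id

Corrected query:
SELECT c.id, p.name, c.sales FROM authors p JOIN novels c ON c.author_id = p.id

Result:
id | name    | sales
---+---------+------
1  | Le Guin | 11216
2  | Atwood  | 26859
3  | Asimov  | 1947 
4  | Atwood  | 18942
5  | Asimov  | 14848
6  | Atwood  | 69807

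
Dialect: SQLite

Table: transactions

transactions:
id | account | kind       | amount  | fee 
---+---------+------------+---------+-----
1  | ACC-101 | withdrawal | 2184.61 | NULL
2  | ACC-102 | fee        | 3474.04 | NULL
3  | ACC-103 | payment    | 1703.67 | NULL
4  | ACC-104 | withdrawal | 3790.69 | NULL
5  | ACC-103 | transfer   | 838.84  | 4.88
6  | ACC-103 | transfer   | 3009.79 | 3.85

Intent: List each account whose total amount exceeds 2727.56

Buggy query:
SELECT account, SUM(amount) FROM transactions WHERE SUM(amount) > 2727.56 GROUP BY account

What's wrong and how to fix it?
Bug: SUM(amount) is an aggregate, but WHERE filters rows before aggregation

Fix: Use HAVING (which filters groups after aggregation) instead of WHERE

Corrected query:
SELECT account, SUM(amount) FROM transactions GROUP BY account HAVING SUM(amount) > 2727.56

Result:
account | SUM(amount)
--------+------------
ACC-102 | 3474.04    
ACC-103 | 5552.3     
ACC-104 | 3790.69    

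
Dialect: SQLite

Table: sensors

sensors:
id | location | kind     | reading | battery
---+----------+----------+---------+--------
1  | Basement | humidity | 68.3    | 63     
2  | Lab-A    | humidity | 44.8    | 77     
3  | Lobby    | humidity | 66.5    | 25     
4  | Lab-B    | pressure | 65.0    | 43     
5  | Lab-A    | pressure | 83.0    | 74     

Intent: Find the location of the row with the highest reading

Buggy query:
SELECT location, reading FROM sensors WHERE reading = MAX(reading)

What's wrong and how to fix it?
Bug: MAX(reading) is an aggregate and cannot be used directly in WHERE

Fix: Use a subquery: WHERE reading = (SELECT MAX(reading) FROM sensors)

Corrected query:
SELECT location, reading FROM sensors WHERE reading = (SELECT MAX(reading) FROM sensors)

Result:
location | reading
---------+--------
Lab-A    | 83     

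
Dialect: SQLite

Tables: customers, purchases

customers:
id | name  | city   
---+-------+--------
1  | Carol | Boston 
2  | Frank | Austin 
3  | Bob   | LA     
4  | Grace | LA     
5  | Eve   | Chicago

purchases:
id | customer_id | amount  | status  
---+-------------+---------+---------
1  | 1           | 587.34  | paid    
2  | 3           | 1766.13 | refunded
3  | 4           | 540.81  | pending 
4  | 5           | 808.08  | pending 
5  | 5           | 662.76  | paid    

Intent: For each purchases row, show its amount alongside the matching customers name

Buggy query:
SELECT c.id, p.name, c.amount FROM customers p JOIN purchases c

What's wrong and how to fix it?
Bug: JOIN with no ON clause produces a cartesian product; every purchases row pairs with every customers row

Fix: Add ON c.customer_id = p.id to the JOIN

Corrected query:
SELECT c.id, p.name, c.amount FROM customers p JOIN purchases c ON c.customer_id = p.id

Result:
id | name  | amount 
---+-------+--------
1  | Carol | 587.34 
2  | Bob   | 1766.13
3  | Grace | 540.81 
4  | Eve   | 808.08 
5  | Eve   | 662.76 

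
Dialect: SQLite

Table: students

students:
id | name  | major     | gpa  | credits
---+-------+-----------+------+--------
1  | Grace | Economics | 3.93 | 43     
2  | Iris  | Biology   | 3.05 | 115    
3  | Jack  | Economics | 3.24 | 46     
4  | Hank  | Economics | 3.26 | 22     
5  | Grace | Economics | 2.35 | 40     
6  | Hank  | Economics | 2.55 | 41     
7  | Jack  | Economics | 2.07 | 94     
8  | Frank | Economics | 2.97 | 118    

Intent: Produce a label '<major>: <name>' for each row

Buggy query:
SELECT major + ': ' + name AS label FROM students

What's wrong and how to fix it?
Bug: '+' is numeric addition; on text columns SQLite converts them to 0 instead of concatenating

Fix: Replace + with || to concatenate text

Corrected query:
SELECT major || ': ' || name AS label FROM students

Result:
label           
----------------
Economics: Grace
Biology: Iris   
Economics: Jack 
Economics: Hank 
Economics: Grace
Economics: Hank 
Economics: Jack 
Economics: Frank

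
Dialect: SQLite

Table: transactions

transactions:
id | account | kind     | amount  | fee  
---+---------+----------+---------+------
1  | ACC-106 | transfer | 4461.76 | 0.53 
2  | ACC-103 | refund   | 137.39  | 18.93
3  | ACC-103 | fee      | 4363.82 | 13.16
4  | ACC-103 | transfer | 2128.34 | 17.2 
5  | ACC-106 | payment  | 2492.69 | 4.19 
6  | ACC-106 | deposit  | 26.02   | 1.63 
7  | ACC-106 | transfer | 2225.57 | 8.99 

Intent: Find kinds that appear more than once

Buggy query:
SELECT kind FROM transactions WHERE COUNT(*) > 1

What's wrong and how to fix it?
Bug: COUNT(*) is an aggregate and cannot be used in WHERE

Fix: Group first, then use HAVING for the count condition

Corrected query:
SELECT kind FROM transactions GROUP BY kind HAVING COUNT(*) > 1

Result:
kind    
--------
transfer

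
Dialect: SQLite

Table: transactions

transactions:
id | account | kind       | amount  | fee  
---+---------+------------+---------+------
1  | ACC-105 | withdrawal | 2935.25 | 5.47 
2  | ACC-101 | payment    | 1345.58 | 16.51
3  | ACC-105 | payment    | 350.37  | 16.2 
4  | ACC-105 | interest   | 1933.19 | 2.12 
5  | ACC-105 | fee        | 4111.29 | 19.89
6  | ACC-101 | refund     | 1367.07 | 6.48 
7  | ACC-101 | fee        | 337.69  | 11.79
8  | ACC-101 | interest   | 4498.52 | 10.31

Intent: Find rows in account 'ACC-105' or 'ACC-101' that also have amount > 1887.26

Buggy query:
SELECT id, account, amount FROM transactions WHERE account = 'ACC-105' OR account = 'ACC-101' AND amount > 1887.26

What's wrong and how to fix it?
Bug: AND binds tighter than OR, so this parses as account = 'ACC-105' OR (account = 'ACC-101' AND amount > 1887.26)

Fix: Add parentheses around the OR so the AND applies to both alternatives

Corrected query:
SELECT id, account, amount FROM transactions WHERE (account = 'ACC-105' OR account = 'ACC-101') AND amount > 1887.26

Result:
id | account | amount 
---+---------+--------
1  | ACC-105 | 2935.25
4  | ACC-105 | 1933.19
5  | ACC-105 | 4111.29
8  | ACC-101 | 4498.52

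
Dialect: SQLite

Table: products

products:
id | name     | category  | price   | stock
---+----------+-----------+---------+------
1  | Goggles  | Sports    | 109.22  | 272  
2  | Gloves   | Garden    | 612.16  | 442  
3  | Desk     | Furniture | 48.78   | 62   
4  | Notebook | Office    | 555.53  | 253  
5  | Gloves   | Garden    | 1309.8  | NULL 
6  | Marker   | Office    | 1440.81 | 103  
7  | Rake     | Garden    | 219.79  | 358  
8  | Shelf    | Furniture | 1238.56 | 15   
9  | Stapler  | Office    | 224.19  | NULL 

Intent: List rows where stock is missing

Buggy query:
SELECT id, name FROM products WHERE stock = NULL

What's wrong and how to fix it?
Bug: '= NULL' is always unknown in SQL three-valued logic, so no rows match

Fix: Replace '= NULL' with 'IS NULL'

Corrected query:
SELECT id, name FROM products WHERE stock IS NULL

Result:
id | name   
---+--------
5  | Gloves 
9  | Stapler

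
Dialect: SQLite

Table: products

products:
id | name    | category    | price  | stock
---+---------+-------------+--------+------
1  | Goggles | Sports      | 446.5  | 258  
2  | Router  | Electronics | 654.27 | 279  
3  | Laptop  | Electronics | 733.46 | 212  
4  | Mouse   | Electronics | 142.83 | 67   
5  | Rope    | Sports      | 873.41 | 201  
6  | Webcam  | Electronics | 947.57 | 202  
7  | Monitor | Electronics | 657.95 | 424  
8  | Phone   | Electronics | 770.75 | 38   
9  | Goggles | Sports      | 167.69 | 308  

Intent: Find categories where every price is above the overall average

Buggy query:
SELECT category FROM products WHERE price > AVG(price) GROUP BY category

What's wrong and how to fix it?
Bug: AVG() is an aggregate; it can't sit directly in WHERE

Fix: Use a subquery for AVG and a HAVING MIN(...) filter so the condition holds for every row in the group

Corrected query:
SELECT category FROM products GROUP BY category HAVING MIN(price) > (SELECT AVG(price) FROM products)

Result:
(no rows)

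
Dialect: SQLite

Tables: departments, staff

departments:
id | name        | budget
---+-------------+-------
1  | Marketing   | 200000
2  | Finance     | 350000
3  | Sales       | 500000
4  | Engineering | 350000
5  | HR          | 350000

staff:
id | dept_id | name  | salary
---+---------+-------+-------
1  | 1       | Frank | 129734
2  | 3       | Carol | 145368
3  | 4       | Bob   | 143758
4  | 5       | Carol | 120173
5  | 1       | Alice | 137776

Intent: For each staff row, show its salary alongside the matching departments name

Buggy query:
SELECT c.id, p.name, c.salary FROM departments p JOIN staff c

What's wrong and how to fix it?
Bug: Missing join condition: each staff row is matched to all departments rows instead of just its own

Fix: Add ON c.dept_id = p.id to the JOIN

Corrected query:
SELECT c.id, p.name, c.salary FROM departments p JOIN staff c ON c.dept_id = p.id

Result:
id | name        | salary
---+-------------+-------
1  | Marketing   | 129734
2  | Sales       | 145368
3  | Engineering | 143758
4  | HR          | 120173
5  | Marketing   | 137776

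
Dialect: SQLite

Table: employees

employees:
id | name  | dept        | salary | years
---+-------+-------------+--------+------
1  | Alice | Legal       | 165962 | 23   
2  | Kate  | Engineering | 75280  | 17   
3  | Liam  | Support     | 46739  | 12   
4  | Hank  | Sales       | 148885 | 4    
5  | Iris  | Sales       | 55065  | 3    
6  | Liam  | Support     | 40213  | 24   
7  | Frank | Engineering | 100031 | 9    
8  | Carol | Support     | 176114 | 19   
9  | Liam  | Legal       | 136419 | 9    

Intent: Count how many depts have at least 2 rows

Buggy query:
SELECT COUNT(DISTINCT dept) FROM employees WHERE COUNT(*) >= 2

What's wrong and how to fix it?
Bug: WHERE filters individual rows, not groups, so a group-level COUNT is invalid there

Fix: Group first with HAVING COUNT(*) >= 2, then COUNT the resulting groups

Corrected query:
SELECT COUNT(*) FROM (SELECT dept FROM employees GROUP BY dept HAVING COUNT(*) >= 2)

Result:
COUNT(*)
--------
4       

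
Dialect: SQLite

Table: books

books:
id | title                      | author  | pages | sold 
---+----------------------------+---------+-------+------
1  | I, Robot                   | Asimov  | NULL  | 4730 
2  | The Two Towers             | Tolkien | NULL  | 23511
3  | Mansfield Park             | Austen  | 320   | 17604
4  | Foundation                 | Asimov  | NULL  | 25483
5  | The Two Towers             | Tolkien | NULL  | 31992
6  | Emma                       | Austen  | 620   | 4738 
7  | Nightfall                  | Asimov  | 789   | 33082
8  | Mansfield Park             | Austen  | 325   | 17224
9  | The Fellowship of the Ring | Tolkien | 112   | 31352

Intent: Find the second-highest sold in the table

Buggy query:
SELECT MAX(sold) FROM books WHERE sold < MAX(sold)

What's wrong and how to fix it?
Bug: The inner MAX is an aggregate inside WHERE, which is not allowed

Fix: Put the inner MAX in a scalar subquery

Corrected query:
SELECT MAX(sold) FROM books WHERE sold < (SELECT MAX(sold) FROM books)

Result:
MAX(sold)
---------
31992    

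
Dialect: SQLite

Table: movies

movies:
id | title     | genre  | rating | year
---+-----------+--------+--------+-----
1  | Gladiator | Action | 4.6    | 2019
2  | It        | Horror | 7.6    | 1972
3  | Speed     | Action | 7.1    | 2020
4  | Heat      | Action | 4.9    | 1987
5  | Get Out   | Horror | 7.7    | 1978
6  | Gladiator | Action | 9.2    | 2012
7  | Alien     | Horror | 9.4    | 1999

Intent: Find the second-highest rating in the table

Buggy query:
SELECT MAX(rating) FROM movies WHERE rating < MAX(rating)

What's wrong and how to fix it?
Bug: MAX(rating) on the right of the comparison is an aggregate-in-WHERE error

Fix: Put the inner MAX in a scalar subquery

Corrected query:
SELECT MAX(rating) FROM movies WHERE rating < (SELECT MAX(rating) FROM movies)

Result:
MAX(rating)
-----------
9.2        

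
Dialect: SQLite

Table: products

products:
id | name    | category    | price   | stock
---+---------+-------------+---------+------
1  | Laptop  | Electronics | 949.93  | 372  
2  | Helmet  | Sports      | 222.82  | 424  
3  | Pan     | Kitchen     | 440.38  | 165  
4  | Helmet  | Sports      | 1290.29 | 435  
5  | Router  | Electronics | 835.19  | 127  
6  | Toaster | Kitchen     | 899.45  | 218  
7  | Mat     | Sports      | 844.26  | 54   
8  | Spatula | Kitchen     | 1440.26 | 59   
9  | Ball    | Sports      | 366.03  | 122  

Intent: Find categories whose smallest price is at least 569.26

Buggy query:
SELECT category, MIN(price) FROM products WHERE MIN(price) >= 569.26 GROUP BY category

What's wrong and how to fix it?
Bug: Aggregates like MIN are computed per group after WHERE runs

Fix: Use HAVING for the per-group MIN condition

Corrected query:
SELECT category, MIN(price) FROM products GROUP BY category HAVING MIN(price) >= 569.26

Result:
category    | MIN(price)
------------+-----------
Electronics | 835.19    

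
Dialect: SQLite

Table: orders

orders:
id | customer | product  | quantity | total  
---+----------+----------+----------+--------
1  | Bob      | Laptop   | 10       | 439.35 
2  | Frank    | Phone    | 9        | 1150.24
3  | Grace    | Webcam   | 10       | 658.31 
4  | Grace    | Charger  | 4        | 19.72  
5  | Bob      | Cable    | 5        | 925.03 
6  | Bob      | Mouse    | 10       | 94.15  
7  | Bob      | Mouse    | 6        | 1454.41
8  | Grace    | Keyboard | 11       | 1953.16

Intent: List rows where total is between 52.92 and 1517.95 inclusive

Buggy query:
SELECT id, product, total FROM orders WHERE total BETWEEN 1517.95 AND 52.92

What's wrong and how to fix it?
Bug: The bounds are reversed; BETWEEN a AND b requires a <= b to match anything

Fix: Write BETWEEN 52.92 AND 1517.95

Corrected query:
SELECT id, product, total FROM orders WHERE total BETWEEN 52.92 AND 1517.95

Result:
id | product | total  
---+---------+--------
1  | Laptop  | 439.35 
2  | Phone   | 1150.24
3  | Webcam  | 658.31 
5  | Cable   | 925.03 
6  | Mouse   | 94.15  
7  | Mouse   | 1454.41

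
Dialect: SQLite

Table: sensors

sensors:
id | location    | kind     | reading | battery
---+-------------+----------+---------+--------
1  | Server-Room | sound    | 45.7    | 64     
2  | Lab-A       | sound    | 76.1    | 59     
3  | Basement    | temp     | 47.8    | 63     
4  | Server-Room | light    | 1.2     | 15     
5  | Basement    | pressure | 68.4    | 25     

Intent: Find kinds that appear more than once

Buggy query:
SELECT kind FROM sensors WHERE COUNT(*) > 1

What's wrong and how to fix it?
Bug: COUNT(*) is an aggregate and cannot be used in WHERE

Fix: Group first, then use HAVING for the count condition

Corrected query:
SELECT kind FROM sensors GROUP BY kind HAVING COUNT(*) > 1

Result:
kind 
-----
sound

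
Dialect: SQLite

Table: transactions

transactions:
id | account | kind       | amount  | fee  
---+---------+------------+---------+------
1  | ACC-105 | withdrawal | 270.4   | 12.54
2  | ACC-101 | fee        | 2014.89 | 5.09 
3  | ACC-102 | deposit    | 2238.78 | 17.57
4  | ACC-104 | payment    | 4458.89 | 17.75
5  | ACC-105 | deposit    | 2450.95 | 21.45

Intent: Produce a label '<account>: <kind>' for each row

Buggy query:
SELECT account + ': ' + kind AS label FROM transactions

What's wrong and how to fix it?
Bug: SQLite uses || for string concatenation; + coerces text to numbers (yielding 0)

Fix: Replace + with || to concatenate text

Corrected query:
SELECT account || ': ' || kind AS label FROM transactions

Result:
label              
-------------------
ACC-105: withdrawal
ACC-101: fee       
ACC-102: deposit   
ACC-104: payment   
ACC-105: deposit   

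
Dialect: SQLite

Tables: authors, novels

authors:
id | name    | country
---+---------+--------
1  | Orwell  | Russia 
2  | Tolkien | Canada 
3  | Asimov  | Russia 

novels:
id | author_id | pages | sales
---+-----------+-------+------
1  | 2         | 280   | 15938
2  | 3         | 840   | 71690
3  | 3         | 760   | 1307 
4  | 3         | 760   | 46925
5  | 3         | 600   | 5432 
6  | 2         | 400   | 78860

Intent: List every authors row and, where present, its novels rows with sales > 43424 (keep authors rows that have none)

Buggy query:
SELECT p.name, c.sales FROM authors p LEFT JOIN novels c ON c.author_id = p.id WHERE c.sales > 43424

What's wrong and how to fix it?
Bug: Filtering c.sales in WHERE discards the NULL rows produced by LEFT JOIN, turning it into an inner join

Fix: Move the right-table condition into the ON clause so unmatched parents are kept

Corrected query:
SELECT p.name, c.sales FROM authors p LEFT JOIN novels c ON c.author_id = p.id AND c.sales > 43424

Result:
name    | sales
--------+------
Orwell  | NULL 
Tolkien | 78860
Asimov  | 46925
Asimov  | 71690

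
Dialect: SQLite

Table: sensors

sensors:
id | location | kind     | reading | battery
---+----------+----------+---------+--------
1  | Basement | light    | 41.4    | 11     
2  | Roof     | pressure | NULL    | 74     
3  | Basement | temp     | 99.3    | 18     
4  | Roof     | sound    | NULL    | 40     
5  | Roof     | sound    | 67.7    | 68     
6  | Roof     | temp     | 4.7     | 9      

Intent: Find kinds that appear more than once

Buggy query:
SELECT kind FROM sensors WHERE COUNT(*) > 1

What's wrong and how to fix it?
Bug: WHERE can't reference COUNT(*); aggregates are computed after WHERE

Fix: GROUP BY kind, then filter groups with HAVING COUNT(*) > 1

Corrected query:
SELECT kind FROM sensors GROUP BY kind HAVING COUNT(*) > 1

Result:
kind 
-----
sound
temp 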